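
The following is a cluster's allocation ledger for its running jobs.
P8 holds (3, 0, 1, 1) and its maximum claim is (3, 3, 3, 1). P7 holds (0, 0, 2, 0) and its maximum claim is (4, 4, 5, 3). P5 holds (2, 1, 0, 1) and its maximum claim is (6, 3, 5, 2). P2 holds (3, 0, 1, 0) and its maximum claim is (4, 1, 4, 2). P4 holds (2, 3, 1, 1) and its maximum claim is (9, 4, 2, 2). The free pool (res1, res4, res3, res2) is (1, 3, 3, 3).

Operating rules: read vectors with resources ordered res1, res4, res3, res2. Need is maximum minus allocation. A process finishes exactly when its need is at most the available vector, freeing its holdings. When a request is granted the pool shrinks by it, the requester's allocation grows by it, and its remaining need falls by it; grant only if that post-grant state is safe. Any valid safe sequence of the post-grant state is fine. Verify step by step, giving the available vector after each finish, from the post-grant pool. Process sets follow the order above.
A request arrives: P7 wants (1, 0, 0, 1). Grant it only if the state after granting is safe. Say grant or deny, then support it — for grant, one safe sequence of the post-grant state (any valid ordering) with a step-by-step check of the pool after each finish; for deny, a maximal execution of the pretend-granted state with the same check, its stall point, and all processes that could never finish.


GRANT: granting preserves safety; a valid post-grant sequence is P8, P2, P5, P7, P4.
Key observation: even at the reduced pool (0, 3, 3, 2), P8 fits immediately, so safety survives the grant.
Verifying the post-grant state step by step:
  pool = (0, 3, 3, 2)
  P8: need (0, 3, 2, 0) fits (0, 3, 3, 2); releases (3, 0, 1, 1), pool now (3, 3, 4, 3)
  P2: need (1, 1, 3, 2) fits (3, 3, 4, 3); releases (3, 0, 1, 0), pool now (6, 3, 5, 3)
  P5: need (4, 2, 5, 1) fits (6, 3, 5, 3); releases (2, 1, 0, 1), pool now (8, 4, 5, 4)
  P7: need (3, 4, 3, 2) fits (8, 4, 5, 4); releases (1, 0, 2, 1), pool now (9, 4, 7, 5)
  P4: need (7, 1, 1, 1) fits (9, 4, 7, 5); releases (2, 3, 1, 1), pool now (11, 7, 8, 6)


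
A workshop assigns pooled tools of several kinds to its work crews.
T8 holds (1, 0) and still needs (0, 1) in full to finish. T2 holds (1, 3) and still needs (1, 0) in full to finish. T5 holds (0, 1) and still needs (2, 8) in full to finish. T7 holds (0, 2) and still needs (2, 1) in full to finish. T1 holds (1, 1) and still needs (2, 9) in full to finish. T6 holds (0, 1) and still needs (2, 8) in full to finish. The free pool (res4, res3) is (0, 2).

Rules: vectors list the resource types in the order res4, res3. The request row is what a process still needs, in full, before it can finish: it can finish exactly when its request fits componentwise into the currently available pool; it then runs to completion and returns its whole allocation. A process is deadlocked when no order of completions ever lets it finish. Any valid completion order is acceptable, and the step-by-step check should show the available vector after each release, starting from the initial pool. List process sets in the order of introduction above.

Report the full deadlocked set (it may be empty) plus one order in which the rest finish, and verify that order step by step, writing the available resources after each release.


Deadlocked set: T5, T1 and T6.
Key observation: no order helps: past T8, T2, T7, the free pool tops out at (2, 7), below what each blocked process needs in res3.
The rest can finish in the order T8, T2, T7. Check, step by step:
  pool = (0, 2)
  T8 needs (0, 1) <= (0, 2) -> finishes; pool += (1, 0) = (1, 2)
  T2 needs (1, 0) <= (1, 2) -> finishes; pool += (1, 3) = (2, 5)
  T7 needs (2, 1) <= (2, 5) -> finishes; pool += (0, 2) = (2, 7)
None of the blocked processes ever fits:
  T5 still needs (2, 8) but only (2, 7) is free — short on res3
  T1 still needs (2, 9) but only (2, 7) is free — short on res3
  T6 still needs (2, 8) but only (2, 7) is free — short on res3


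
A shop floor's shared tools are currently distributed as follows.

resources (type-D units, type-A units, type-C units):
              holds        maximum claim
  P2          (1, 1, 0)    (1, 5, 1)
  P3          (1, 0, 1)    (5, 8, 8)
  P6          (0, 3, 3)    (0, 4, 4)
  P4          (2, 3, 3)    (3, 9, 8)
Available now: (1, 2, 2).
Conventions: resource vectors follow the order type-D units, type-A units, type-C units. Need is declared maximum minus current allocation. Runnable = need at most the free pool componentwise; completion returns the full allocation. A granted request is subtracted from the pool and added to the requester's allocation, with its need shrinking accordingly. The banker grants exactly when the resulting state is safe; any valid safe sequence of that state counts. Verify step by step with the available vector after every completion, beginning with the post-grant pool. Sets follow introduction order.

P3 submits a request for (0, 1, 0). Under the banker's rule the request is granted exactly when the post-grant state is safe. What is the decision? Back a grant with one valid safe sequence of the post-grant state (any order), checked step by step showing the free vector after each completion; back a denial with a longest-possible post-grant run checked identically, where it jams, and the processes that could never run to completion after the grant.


DENY — the pretend-granted state is unsafe.
Key observation: the pool after P6, P2 is (2, 5, 5); every surviving request exceeds it in type-A units, so progress ends there.
After a pretend grant, a maximal execution: P6, P2 — then nothing else fits. Verifying each step:
  pool = (1, 1, 2)
  P6: need (0, 1, 1) fits (1, 1, 2); releases (0, 3, 3), pool now (1, 4, 5)
  P2: need (0, 4, 1) fits (1, 4, 5); releases (1, 1, 0), pool now (2, 5, 5)
  P3 still needs (4, 7, 7) but only (2, 5, 5) is free — short on type-D units, type-A units and type-C units
  P4 still needs (1, 6, 5) but only (2, 5, 5) is free — short on type-A units
Processes that could never finish after the grant: P3 and P4.


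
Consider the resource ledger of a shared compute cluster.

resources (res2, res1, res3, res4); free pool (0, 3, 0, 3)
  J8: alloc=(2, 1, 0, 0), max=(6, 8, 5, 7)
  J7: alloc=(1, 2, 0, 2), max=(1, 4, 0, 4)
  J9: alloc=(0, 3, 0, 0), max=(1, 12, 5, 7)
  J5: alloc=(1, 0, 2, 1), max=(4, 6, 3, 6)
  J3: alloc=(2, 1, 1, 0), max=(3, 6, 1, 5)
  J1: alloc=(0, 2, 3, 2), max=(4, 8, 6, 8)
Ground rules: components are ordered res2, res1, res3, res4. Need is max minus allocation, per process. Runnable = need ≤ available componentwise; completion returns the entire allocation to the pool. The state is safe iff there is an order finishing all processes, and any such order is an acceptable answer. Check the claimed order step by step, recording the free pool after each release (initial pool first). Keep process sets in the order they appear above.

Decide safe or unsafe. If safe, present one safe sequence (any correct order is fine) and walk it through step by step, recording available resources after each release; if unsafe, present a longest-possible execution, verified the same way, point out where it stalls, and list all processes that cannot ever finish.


SAFE — a valid safe sequence is J7, J3, J5, J1, J8, J9.
Key observation: J3 marks the first exact bind of the order: its need (1, 5, 0, 5) fits the free (1, 5, 0, 5) with zero slack on a requested resource.
Check, step by step:
  pool = (0, 3, 0, 3)
  J7: need (0, 2, 0, 2) fits (0, 3, 0, 3); releases (1, 2, 0, 2), pool now (1, 5, 0, 5)
  J3: need (1, 5, 0, 5) fits (1, 5, 0, 5); releases (2, 1, 1, 0), pool now (3, 6, 1, 5)
  J5: need (3, 6, 1, 5) fits (3, 6, 1, 5); releases (1, 0, 2, 1), pool now (4, 6, 3, 6)
  J1: need (4, 6, 3, 6) fits (4, 6, 3, 6); releases (0, 2, 3, 2), pool now (4, 8, 6, 8)
  J8: need (4, 7, 5, 7) fits (4, 8, 6, 8); releases (2, 1, 0, 0), pool now (6, 9, 6, 8)
  J9: need (1, 9, 5, 7) fits (6, 9, 6, 8); releases (0, 3, 0, 0), pool now (6, 12, 6, 8)


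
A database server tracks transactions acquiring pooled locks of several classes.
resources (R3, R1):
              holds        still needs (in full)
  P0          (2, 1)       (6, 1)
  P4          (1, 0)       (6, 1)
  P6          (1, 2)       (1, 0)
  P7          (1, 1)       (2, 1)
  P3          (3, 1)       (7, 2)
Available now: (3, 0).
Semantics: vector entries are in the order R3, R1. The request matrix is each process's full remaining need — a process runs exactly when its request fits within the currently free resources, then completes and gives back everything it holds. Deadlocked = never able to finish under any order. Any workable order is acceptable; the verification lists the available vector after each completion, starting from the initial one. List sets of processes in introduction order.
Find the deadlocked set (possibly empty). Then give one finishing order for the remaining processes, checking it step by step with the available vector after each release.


Deadlocked set: P0, P4 and P3.
Key observation: after P6, P7 complete, (5, 3) is the best the pool ever gets, yet each leftover process wants more R3.
A valid finishing order for the others: P6, P7. Walking it through:
  pool = (3, 0)
  run P6 (needs (1, 0), free (3, 0)); after release of (1, 2) the pool is (4, 2)
  run P7 (needs (2, 1), free (4, 2)); after release of (1, 1) the pool is (5, 3)
The stuck group stays short no matter what:
  blocked: P0 wants (6, 1), pool (5, 3) — not enough R3
  blocked: P4 wants (6, 1), pool (5, 3) — not enough R3
  blocked: P3 wants (7, 2), pool (5, 3) — not enough R3


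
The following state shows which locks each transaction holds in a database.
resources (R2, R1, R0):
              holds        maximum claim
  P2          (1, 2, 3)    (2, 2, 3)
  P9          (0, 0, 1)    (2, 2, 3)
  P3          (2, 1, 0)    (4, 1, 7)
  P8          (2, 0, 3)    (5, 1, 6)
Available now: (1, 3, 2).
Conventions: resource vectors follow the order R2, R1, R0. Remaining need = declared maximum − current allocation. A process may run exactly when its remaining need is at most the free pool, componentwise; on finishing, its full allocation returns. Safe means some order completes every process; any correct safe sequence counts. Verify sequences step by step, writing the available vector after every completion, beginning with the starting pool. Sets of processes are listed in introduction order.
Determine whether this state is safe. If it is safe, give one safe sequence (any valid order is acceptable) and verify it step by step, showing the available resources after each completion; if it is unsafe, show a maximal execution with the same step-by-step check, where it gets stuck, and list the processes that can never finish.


UNSAFE.
Key observation: after P2, P9 the pool peaks at (2, 5, 6), and each blocked process is short somewhere: P3 on R0; P8 on R2.
Going as far as possible: P2, P9; after that, nothing fits. Walking it through:
  pool = (1, 3, 2)
  P2: need (1, 0, 0) fits (1, 3, 2); releases (1, 2, 3), pool now (2, 5, 5)
  P9: need (2, 2, 2) fits (2, 5, 5); releases (0, 0, 1), pool now (2, 5, 6)
  P3 cannot run: need (2, 0, 7) vs free (2, 5, 6) (insufficient R0)
  P8 cannot run: need (3, 1, 3) vs free (2, 5, 6) (insufficient R2)
Processes that can never finish: P3 and P8.


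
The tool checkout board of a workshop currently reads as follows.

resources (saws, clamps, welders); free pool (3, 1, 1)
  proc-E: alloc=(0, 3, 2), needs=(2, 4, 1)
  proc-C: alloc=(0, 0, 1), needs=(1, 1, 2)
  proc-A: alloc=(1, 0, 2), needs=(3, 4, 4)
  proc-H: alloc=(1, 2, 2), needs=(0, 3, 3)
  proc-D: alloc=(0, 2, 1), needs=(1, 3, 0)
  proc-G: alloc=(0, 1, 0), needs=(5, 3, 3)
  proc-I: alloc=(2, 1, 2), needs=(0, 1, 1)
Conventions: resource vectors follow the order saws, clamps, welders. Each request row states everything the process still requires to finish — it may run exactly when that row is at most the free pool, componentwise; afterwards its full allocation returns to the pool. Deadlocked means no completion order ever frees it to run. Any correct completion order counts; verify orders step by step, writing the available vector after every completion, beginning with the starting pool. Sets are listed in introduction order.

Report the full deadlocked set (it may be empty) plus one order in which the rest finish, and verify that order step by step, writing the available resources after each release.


Deadlocked: proc-E, proc-A, proc-H, proc-D and proc-G.
Key observation: even finishing proc-I, proc-C leaves just (5, 2, 4) free — too little clamps for any of the remaining processes.
One completion order for the rest: proc-I, proc-C. Verifying each step:
  pool = (3, 1, 1)
  run proc-I (needs (0, 1, 1), free (3, 1, 1)); after release of (2, 1, 2) the pool is (5, 2, 3)
  run proc-C (needs (1, 1, 2), free (5, 2, 3)); after release of (0, 0, 1) the pool is (5, 2, 4)
The stuck group stays short no matter what:
  blocked: proc-E wants (2, 4, 1), pool (5, 2, 4) — not enough clamps
  blocked: proc-A wants (3, 4, 4), pool (5, 2, 4) — not enough clamps
  blocked: proc-H wants (0, 3, 3), pool (5, 2, 4) — not enough clamps
  blocked: proc-D wants (1, 3, 0), pool (5, 2, 4) — not enough clamps
  blocked: proc-G wants (5, 3, 3), pool (5, 2, 4) — not enough clamps


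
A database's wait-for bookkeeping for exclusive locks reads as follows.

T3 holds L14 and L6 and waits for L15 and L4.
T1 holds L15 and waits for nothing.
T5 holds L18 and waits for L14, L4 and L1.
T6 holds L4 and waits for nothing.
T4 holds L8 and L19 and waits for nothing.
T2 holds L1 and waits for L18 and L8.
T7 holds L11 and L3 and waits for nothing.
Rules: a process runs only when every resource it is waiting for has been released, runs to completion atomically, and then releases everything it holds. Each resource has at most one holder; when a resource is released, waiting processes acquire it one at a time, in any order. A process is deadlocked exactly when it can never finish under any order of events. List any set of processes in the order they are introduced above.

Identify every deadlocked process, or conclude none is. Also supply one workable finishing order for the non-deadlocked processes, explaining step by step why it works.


Deadlocked: T5 and T2.
Key observation: nobody on the ring T5 -> T2 -> T5 can start until another member finishes, which never happens; no other process is dragged down with it.
One completion order for the rest: T7, T6, T1, T4, T3.
Walking it through:
  T7 waits on nothing -> runs at once and releases L11 and L3
  T6 waits on nothing -> runs at once and releases L4
  T1 waits on nothing -> runs at once and releases L15
  T4 waits on nothing -> runs at once and releases L8 and L19
  T3 waits on L15 and L4 — all released -> runs and releases L14 and L6


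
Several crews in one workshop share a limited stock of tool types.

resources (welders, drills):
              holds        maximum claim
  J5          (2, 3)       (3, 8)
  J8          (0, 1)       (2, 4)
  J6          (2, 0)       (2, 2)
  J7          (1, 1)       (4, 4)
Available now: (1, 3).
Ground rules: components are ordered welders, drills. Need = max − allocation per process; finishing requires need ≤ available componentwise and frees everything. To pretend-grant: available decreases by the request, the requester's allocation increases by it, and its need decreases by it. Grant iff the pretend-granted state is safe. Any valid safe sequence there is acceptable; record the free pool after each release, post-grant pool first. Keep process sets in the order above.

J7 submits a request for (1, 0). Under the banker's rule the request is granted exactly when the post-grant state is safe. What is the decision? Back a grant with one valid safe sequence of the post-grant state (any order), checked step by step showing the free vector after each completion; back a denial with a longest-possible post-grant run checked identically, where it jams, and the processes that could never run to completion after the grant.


GRANT. The post-grant state is safe; one safe sequence: J6, J8, J7, J5.
Key observation: even at the reduced pool (0, 3), J6 fits immediately, so safety survives the grant.
Verifying the post-grant state step by step:
  pool = (0, 3)
  J6 needs (0, 2) <= (0, 3) -> finishes; pool += (2, 0) = (2, 3)
  J8 needs (2, 3) <= (2, 3) -> finishes; pool += (0, 1) = (2, 4)
  J7 needs (2, 3) <= (2, 4) -> finishes; pool += (2, 1) = (4, 5)
  J5 needs (1, 5) <= (4, 5) -> finishes; pool += (2, 3) = (6, 8)


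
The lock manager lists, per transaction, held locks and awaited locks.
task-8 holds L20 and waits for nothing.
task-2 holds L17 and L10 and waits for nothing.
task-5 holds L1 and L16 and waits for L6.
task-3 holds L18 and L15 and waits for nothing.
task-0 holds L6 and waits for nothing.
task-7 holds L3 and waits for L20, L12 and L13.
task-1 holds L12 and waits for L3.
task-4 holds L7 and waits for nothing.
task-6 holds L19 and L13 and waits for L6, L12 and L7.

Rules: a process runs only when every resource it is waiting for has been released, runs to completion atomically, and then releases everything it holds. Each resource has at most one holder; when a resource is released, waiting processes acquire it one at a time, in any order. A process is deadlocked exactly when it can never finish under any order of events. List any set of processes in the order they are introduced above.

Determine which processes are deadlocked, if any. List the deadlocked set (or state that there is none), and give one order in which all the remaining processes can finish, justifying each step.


The deadlocked set is task-7, task-1 and task-6.
Key observation: the knot is the closed ring of waits task-7 -> task-1 -> task-7; task-6 is caught in further circular waits.
A valid finishing order for the others: task-0, task-5, task-3, task-4, task-2, task-8.
Check, step by step:
  task-0 waits on nothing -> runs at once and releases L6
  task-5: everything it awaited (L6) is free; runs, freeing L1 and L16
  task-3 waits on nothing -> runs at once and releases L18 and L15
  task-4 waits on nothing -> runs at once and releases L7
  task-2 waits on nothing -> runs at once and releases L17 and L10
  task-8 waits on nothing -> runs at once and releases L20


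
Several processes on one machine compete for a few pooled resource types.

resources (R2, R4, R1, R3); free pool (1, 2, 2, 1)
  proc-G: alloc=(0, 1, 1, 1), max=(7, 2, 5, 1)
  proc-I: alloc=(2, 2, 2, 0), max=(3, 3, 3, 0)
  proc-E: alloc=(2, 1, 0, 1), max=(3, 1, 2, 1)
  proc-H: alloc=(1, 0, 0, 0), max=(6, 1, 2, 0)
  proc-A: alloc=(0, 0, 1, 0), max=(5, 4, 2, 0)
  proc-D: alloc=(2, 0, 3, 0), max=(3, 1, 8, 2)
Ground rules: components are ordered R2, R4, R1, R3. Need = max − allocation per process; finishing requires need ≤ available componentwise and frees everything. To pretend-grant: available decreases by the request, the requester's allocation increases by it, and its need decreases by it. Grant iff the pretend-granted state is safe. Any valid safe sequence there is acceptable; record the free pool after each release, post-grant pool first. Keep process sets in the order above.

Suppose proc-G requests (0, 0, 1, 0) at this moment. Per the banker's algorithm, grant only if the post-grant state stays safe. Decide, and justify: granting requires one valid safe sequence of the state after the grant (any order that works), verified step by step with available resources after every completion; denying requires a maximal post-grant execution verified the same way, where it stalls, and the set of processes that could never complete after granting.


DENY. Granting would leave the state unsafe.
Key observation: after proc-I, proc-E, proc-A, proc-H the pool peaks at (6, 5, 4, 2), and each blocked process is short somewhere: proc-G on R2; proc-D on R1.
After a pretend grant, a maximal execution: proc-I, proc-E, proc-A, proc-H — then nothing else fits. Step-by-step check:
  pool = (1, 2, 1, 1)
  run proc-I (needs (1, 1, 1, 0), free (1, 2, 1, 1)); after release of (2, 2, 2, 0) the pool is (3, 4, 3, 1)
  run proc-E (needs (1, 0, 2, 0), free (3, 4, 3, 1)); after release of (2, 1, 0, 1) the pool is (5, 5, 3, 2)
  run proc-A (needs (5, 4, 1, 0), free (5, 5, 3, 2)); after release of (0, 0, 1, 0) the pool is (5, 5, 4, 2)
  run proc-H (needs (5, 1, 2, 0), free (5, 5, 4, 2)); after release of (1, 0, 0, 0) the pool is (6, 5, 4, 2)
  proc-G cannot run: need (7, 1, 3, 0) vs free (6, 5, 4, 2) (insufficient R2)
  proc-D cannot run: need (1, 1, 5, 2) vs free (6, 5, 4, 2) (insufficient R1)
Had the request been granted, proc-G and proc-D could never finish.


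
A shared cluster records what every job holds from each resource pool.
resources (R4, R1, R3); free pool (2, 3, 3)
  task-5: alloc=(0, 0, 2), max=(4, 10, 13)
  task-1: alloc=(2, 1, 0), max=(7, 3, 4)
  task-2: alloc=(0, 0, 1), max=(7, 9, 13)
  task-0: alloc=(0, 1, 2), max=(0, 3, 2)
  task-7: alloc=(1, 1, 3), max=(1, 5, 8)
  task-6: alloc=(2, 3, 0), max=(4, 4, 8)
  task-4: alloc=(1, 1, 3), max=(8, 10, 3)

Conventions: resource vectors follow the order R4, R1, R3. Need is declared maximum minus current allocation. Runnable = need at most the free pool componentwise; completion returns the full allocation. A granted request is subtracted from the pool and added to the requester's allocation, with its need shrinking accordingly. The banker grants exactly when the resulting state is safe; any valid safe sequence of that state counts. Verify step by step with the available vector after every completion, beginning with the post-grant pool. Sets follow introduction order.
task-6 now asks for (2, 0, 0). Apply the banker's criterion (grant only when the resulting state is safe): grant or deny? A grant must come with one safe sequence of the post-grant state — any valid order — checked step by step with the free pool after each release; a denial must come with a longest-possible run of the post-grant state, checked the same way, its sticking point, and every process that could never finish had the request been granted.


GRANT. The post-grant state is safe; one safe sequence: task-0, task-7, task-6, task-1, task-4, task-5, task-2.
Key observation: granting shrinks the pool to (0, 3, 3), yet task-0 still fits and the chain goes through.
Check on the post-grant state, step by step:
  pool = (0, 3, 3)
  task-0: need (0, 2, 0) fits (0, 3, 3); releases (0, 1, 2), pool now (0, 4, 5)
  task-7: need (0, 4, 5) fits (0, 4, 5); releases (1, 1, 3), pool now (1, 5, 8)
  task-6: need (0, 1, 8) fits (1, 5, 8); releases (4, 3, 0), pool now (5, 8, 8)
  task-1: need (5, 2, 4) fits (5, 8, 8); releases (2, 1, 0), pool now (7, 9, 8)
  task-4: need (7, 9, 0) fits (7, 9, 8); releases (1, 1, 3), pool now (8, 10, 11)
  task-5: need (4, 10, 11) fits (8, 10, 11); releases (0, 0, 2), pool now (8, 10, 13)
  task-2: need (7, 9, 12) fits (8, 10, 13); releases (0, 0, 1), pool now (8, 10, 14)


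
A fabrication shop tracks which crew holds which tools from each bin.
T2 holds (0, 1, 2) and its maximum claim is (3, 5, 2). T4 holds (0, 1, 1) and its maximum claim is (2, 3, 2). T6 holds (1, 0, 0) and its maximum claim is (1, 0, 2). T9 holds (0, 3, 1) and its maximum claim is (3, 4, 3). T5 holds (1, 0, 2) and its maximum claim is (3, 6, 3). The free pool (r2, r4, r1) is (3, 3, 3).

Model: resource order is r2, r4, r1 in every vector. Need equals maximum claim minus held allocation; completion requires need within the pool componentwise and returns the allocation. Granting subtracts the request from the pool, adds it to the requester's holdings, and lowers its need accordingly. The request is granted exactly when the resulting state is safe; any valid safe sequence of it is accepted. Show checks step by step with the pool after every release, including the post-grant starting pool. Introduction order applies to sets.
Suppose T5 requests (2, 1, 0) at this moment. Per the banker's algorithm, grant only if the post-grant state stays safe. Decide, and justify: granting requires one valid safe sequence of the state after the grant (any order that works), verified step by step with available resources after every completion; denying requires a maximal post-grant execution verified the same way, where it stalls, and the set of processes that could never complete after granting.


DENY — the pretend-granted state is unsafe.
Key observation: after T6, T4 the pool peaks at (2, 3, 4), and each blocked process is short somewhere: T2 on r2, r4; T9 on r2; T5 on r4.
Pretend the grant happened; the run T6, T4 goes as far as possible. Check, step by step:
  pool = (1, 2, 3)
  run T6 (needs (0, 0, 2), free (1, 2, 3)); after release of (1, 0, 0) the pool is (2, 2, 3)
  run T4 (needs (2, 2, 1), free (2, 2, 3)); after release of (0, 1, 1) the pool is (2, 3, 4)
  blocked: T2 wants (3, 4, 0), pool (2, 3, 4) — not enough r2 and r4
  blocked: T9 wants (3, 1, 2), pool (2, 3, 4) — not enough r2
  blocked: T5 wants (0, 5, 1), pool (2, 3, 4) — not enough r4
Processes that could never finish after the grant: T2, T9 and T5.


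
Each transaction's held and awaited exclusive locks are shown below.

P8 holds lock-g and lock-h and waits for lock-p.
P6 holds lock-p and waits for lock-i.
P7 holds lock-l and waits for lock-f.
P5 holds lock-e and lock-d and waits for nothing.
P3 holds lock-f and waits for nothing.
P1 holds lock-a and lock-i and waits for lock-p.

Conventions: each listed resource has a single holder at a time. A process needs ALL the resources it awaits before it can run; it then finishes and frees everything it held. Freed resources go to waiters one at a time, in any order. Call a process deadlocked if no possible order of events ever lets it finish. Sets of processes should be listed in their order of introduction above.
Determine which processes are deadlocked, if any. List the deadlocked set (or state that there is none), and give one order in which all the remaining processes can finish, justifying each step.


Deadlocked: P8, P6 and P1.
Key observation: nobody on the ring P6 -> P1 -> P6 can start until another member finishes, which never happens; P8 waits into the deadlock from upstream.
A valid finishing order for the others: P3, P5, P7.
Verifying each step:
  run P3 (it waits on nothing); releases lock-f
  run P5 (it waits on nothing); releases lock-e and lock-d
  P7: everything it awaited (lock-f) is free; runs, freeing lock-l


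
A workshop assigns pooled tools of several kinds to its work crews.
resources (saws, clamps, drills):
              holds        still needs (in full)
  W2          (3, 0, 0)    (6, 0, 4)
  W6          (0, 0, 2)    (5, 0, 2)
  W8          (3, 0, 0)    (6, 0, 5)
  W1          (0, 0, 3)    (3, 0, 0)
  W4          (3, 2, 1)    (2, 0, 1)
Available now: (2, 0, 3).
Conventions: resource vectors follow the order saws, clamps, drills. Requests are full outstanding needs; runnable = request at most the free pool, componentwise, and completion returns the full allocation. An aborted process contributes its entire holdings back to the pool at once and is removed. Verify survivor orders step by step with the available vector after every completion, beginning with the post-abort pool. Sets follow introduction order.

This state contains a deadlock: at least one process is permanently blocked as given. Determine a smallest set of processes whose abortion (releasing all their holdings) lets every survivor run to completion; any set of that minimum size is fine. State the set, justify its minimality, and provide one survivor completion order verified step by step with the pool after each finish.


The answer: abort W8.
Key observation: no ordering could ever have run W2 before the abort of W8; with (3, 0, 0) back in the pool it fits at step 3.
Minimality: the empty abort set fails — the state is deadlocked as it stands.
The survivors complete as W4, W6, W2, W1. Walking it through (starting from the post-abort pool):
  pool = (5, 0, 3)
  run W4 (needs (2, 0, 1), free (5, 0, 3)); after release of (3, 2, 1) the pool is (8, 2, 4)
  run W6 (needs (5, 0, 2), free (8, 2, 4)); after release of (0, 0, 2) the pool is (8, 2, 6)
  run W2 (needs (6, 0, 4), free (8, 2, 6)); after release of (3, 0, 0) the pool is (11, 2, 6)
  run W1 (needs (3, 0, 0), free (11, 2, 6)); after release of (0, 0, 3) the pool is (11, 2, 9)


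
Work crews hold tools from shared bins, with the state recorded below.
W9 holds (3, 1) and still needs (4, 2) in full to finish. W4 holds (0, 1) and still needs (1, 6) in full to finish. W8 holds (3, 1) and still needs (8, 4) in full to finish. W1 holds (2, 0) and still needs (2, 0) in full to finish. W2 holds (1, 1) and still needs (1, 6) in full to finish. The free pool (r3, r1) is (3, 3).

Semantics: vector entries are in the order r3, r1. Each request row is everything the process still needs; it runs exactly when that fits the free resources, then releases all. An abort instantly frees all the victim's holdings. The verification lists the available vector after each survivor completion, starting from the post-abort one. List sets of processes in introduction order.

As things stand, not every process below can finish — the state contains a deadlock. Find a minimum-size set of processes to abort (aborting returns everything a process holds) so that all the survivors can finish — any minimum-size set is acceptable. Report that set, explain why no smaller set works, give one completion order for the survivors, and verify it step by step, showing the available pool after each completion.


The answer: abort W2.
Key observation: W4 was stuck for good until W2 gave back (1, 1); in the order shown it finishes at step 4.
No smaller set exists: with zero aborts the deadlock remains.
Survivors finish in the order: W1, W9, W8, W4. Step-by-step check (pool after the aborts first):
  pool = (4, 4)
  W1 needs (2, 0) <= (4, 4) -> finishes; pool += (2, 0) = (6, 4)
  W9 needs (4, 2) <= (6, 4) -> finishes; pool += (3, 1) = (9, 5)
  W8 needs (8, 4) <= (9, 5) -> finishes; pool += (3, 1) = (12, 6)
  W4 needs (1, 6) <= (12, 6) -> finishes; pool += (0, 1) = (12, 7)


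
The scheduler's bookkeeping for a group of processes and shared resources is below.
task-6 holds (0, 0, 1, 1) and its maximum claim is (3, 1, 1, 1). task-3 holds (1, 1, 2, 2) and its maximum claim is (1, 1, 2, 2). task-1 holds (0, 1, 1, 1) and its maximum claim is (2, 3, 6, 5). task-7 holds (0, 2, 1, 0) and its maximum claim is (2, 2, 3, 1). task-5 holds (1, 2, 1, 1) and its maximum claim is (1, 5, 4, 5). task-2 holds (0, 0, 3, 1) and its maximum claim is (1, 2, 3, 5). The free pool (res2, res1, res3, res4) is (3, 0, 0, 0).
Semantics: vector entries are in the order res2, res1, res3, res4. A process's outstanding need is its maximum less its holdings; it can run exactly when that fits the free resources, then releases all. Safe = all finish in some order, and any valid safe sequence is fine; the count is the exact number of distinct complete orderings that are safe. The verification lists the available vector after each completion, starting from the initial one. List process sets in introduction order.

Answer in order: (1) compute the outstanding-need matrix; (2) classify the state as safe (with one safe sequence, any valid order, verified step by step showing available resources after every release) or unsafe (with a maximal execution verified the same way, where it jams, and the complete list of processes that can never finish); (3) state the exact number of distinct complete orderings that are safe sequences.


(1) Remaining need (order res2, res1, res3, res4):
  task-6: (3, 1, 0, 0)
  task-3: (0, 0, 0, 0)
  task-1: (2, 2, 5, 4)
  task-7: (2, 0, 2, 1)
  task-5: (0, 3, 3, 4)
  task-2: (1, 2, 0, 4)
(2) UNSAFE.
Key observation: no order helps: past task-3, task-6, task-7, the free pool tops out at (4, 3, 4, 3), below what each blocked process needs in res4.
The run task-3, task-6, task-7 cannot be extended any further. Verifying each step:
  pool = (3, 0, 0, 0)
  run task-3 (needs (0, 0, 0, 0), free (3, 0, 0, 0)); after release of (1, 1, 2, 2) the pool is (4, 1, 2, 2)
  run task-6 (needs (3, 1, 0, 0), free (4, 1, 2, 2)); after release of (0, 0, 1, 1) the pool is (4, 1, 3, 3)
  run task-7 (needs (2, 0, 2, 1), free (4, 1, 3, 3)); after release of (0, 2, 1, 0) the pool is (4, 3, 4, 3)
  task-1 cannot run: need (2, 2, 5, 4) vs free (4, 3, 4, 3) (insufficient res3 and res4)
  task-5 cannot run: need (0, 3, 3, 4) vs free (4, 3, 4, 3) (insufficient res4)
  task-2 cannot run: need (1, 2, 0, 4) vs free (4, 3, 4, 3) (insufficient res4)
Never able to finish: task-1, task-5 and task-2.
(3) The exact count: 0 of the possible complete orderings are safe sequences.


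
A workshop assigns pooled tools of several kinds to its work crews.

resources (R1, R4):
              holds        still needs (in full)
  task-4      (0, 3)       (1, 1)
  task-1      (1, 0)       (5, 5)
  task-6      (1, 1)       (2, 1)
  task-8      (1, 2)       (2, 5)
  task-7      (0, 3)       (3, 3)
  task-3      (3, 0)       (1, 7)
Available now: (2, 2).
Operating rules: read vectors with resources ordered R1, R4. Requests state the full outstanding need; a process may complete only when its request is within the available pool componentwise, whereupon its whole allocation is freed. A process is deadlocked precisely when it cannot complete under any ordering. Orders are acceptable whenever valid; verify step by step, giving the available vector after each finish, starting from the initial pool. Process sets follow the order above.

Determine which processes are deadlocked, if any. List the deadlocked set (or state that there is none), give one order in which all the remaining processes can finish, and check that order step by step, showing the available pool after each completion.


Nothing here is deadlocked.
Key observation: the pool covers task-6 at once, and every later process fits after earlier releases.
One completion order for the rest: task-6, task-7, task-4, task-8, task-3, task-1. Verifying each step:
  pool = (2, 2)
  task-6 needs (2, 1) <= (2, 2) -> finishes; pool += (1, 1) = (3, 3)
  task-7 needs (3, 3) <= (3, 3) -> finishes; pool += (0, 3) = (3, 6)
  task-4 needs (1, 1) <= (3, 6) -> finishes; pool += (0, 3) = (3, 9)
  task-8 needs (2, 5) <= (3, 9) -> finishes; pool += (1, 2) = (4, 11)
  task-3 needs (1, 7) <= (4, 11) -> finishes; pool += (3, 0) = (7, 11)
  task-1 needs (5, 5) <= (7, 11) -> finishes; pool += (1, 0) = (8, 11)


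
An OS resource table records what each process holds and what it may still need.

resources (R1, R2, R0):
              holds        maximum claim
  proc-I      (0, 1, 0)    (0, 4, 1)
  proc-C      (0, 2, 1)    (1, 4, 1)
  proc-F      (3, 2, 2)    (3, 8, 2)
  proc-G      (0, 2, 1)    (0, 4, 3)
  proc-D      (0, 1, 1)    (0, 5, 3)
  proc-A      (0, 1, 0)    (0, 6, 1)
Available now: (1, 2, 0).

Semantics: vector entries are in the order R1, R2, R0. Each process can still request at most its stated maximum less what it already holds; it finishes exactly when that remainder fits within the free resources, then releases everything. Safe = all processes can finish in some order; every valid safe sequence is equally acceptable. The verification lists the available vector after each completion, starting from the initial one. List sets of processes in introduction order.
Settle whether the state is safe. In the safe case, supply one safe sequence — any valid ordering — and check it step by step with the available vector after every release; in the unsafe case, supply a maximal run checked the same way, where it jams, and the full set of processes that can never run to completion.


SAFE. One safe sequence: proc-C, proc-I, proc-A, proc-F, proc-D, proc-G.
Key observation: proc-C marks the first exact bind of the order: its need (1, 2, 0) fits the free (1, 2, 0) with zero slack on a requested resource.
Step-by-step check:
  pool = (1, 2, 0)
  proc-C needs (1, 2, 0) <= (1, 2, 0) -> finishes; pool += (0, 2, 1) = (1, 4, 1)
  proc-I needs (0, 3, 1) <= (1, 4, 1) -> finishes; pool += (0, 1, 0) = (1, 5, 1)
  proc-A needs (0, 5, 1) <= (1, 5, 1) -> finishes; pool += (0, 1, 0) = (1, 6, 1)
  proc-F needs (0, 6, 0) <= (1, 6, 1) -> finishes; pool += (3, 2, 2) = (4, 8, 3)
  proc-D needs (0, 4, 2) <= (4, 8, 3) -> finishes; pool += (0, 1, 1) = (4, 9, 4)
  proc-G needs (0, 2, 2) <= (4, 9, 4) -> finishes; pool += (0, 2, 1) = (4, 11, 5)


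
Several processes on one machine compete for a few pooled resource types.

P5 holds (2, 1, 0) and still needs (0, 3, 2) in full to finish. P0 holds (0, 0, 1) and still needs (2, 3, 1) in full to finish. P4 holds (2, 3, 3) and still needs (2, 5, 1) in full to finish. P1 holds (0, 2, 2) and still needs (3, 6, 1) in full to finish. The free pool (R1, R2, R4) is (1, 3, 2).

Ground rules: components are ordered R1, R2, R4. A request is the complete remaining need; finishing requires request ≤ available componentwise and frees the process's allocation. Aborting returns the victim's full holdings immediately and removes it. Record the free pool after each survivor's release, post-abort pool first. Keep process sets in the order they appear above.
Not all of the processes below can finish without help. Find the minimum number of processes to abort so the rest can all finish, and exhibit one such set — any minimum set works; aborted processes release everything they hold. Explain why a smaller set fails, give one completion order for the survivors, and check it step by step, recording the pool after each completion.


The answer: abort P4.
Key observation: aborting P4 returns (2, 3, 3), and P1 — hopeless before — runs at step 1 with the returned capacity in the pool.
Minimality: the empty abort set fails — the state is deadlocked as it stands.
The survivors complete as P1, P5, P0. Walking it through (starting from the post-abort pool):
  pool = (3, 6, 5)
  P1: need (3, 6, 1) fits (3, 6, 5); releases (0, 2, 2), pool now (3, 8, 7)
  P5: need (0, 3, 2) fits (3, 8, 7); releases (2, 1, 0), pool now (5, 9, 7)
  P0: need (2, 3, 1) fits (5, 9, 7); releases (0, 0, 1), pool now (5, 9, 8)


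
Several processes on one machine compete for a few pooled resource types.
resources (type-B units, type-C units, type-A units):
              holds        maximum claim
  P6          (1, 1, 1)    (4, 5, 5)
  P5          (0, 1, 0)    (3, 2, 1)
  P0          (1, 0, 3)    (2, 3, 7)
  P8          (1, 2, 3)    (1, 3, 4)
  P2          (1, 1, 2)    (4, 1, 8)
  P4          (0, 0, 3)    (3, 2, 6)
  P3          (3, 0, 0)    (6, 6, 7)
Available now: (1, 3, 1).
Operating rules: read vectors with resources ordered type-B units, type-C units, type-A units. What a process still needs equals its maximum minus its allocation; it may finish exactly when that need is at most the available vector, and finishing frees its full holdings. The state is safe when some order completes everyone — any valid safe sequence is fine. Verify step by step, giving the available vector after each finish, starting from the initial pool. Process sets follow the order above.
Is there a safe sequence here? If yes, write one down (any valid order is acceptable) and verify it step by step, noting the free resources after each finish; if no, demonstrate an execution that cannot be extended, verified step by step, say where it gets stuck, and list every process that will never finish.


SAFE — a valid safe sequence is P8, P0, P5, P4, P6, P2, P3.
Key observation: reading the order forward, P8 is the first process whose need (0, 1, 1) meets the free pool (1, 3, 1) exactly on a resource it requests.
Step-by-step check:
  pool = (1, 3, 1)
  P8 needs (0, 1, 1) <= (1, 3, 1) -> finishes; pool += (1, 2, 3) = (2, 5, 4)
  P0 needs (1, 3, 4) <= (2, 5, 4) -> finishes; pool += (1, 0, 3) = (3, 5, 7)
  P5 needs (3, 1, 1) <= (3, 5, 7) -> finishes; pool += (0, 1, 0) = (3, 6, 7)
  P4 needs (3, 2, 3) <= (3, 6, 7) -> finishes; pool += (0, 0, 3) = (3, 6, 10)
  P6 needs (3, 4, 4) <= (3, 6, 10) -> finishes; pool += (1, 1, 1) = (4, 7, 11)
  P2 needs (3, 0, 6) <= (4, 7, 11) -> finishes; pool += (1, 1, 2) = (5, 8, 13)
  P3 needs (3, 6, 7) <= (5, 8, 13) -> finishes; pool += (3, 0, 0) = (8, 8, 13)


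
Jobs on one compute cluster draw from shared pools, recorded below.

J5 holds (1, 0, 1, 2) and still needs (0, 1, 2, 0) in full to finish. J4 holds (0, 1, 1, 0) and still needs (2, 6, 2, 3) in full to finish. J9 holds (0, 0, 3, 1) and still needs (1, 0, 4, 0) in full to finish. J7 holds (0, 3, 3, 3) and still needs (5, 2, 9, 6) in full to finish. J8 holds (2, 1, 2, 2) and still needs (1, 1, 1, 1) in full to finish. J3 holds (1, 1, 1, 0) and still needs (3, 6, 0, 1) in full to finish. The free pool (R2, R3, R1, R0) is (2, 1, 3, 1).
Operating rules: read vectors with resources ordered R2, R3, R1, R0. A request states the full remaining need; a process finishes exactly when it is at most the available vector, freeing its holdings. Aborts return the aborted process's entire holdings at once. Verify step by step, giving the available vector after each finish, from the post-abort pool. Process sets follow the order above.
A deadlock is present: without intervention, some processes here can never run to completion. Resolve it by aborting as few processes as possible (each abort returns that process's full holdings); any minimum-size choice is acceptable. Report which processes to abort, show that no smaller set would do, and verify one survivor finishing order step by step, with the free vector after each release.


The answer: abort J3.
Key observation: the returned (1, 1, 1, 0) from J3 is what brings J4 — unrunnable before, under any order — into play at step 5.
No smaller set exists: with zero aborts the deadlock remains.
The survivors complete as J5, J9, J8, J7, J4. Step-by-step check (starting from the post-abort pool):
  pool = (3, 2, 4, 1)
  J5 needs (0, 1, 2, 0) <= (3, 2, 4, 1) -> finishes; pool += (1, 0, 1, 2) = (4, 2, 5, 3)
  J9 needs (1, 0, 4, 0) <= (4, 2, 5, 3) -> finishes; pool += (0, 0, 3, 1) = (4, 2, 8, 4)
  J8 needs (1, 1, 1, 1) <= (4, 2, 8, 4) -> finishes; pool += (2, 1, 2, 2) = (6, 3, 10, 6)
  J7 needs (5, 2, 9, 6) <= (6, 3, 10, 6) -> finishes; pool += (0, 3, 3, 3) = (6, 6, 13, 9)
  J4 needs (2, 6, 2, 3) <= (6, 6, 13, 9) -> finishes; pool += (0, 1, 1, 0) = (6, 7, 14, 9)
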